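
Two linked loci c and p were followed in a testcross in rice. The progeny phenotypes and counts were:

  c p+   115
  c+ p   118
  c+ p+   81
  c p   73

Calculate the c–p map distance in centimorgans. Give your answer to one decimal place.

39.8 centimorgans

The two most frequent classes, c+ p (118) and c p+ (115), are the parental types, so the F1 was c+ p / c p+.
The recombinant classes are c+ p+ and c p: 81 + 73 = 154.
Recombination frequency = 154/387 = 0.3979 ≈ 39.8%, i.e. 39.8 centimorgans.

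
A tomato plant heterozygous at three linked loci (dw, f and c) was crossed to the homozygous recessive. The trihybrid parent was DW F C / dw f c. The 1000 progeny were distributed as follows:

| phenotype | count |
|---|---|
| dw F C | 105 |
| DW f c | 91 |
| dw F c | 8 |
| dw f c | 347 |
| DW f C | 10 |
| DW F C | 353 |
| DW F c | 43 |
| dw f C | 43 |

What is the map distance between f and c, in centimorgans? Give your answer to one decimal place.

10.4 centimorgans

The two rarest classes, DW f C and dw F c, are the double crossovers. Comparing them with the parentals, only the f allele has switched, so f is the middle locus and the order is c – f – dw.
Crossovers in the c–f interval produce the single-crossover classes DW F c and dw f C (43 + 43 = 86) plus the double crossovers (18).
RF(c–f) = (86 + 18) / 1000 = 104/1000 = 0.1040 → 10.4 centimorgans.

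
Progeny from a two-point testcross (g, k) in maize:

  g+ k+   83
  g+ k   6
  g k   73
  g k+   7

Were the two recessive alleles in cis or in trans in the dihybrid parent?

The two most frequent classes are g+ k+ (83) and g k (73); these are the parental (non-recombinant) types.
So the F1 carried g+ k+ on one chromosome and g k on the other — the recessive alleles are on the same chromosome (cis / coupling).

cis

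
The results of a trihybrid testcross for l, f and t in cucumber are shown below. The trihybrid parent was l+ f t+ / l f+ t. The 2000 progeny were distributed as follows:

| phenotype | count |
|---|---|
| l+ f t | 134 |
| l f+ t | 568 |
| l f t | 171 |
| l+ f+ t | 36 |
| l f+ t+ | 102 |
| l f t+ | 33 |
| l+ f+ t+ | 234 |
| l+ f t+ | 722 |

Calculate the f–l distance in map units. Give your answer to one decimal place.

23.7 map units

The two rarest classes, l f t+ and l+ f+ t, are the double crossovers. Comparing them with the parentals, only the l allele has switched, so l is the middle locus and the order is f – l – t.
Crossovers in the f–l interval produce the single-crossover classes l+ f+ t+ and l f t (234 + 171 = 405) plus the double crossovers (69).
RF(f–l) = (405 + 69) / 2000 = 474/2000 = 0.2370 → 23.7 map units.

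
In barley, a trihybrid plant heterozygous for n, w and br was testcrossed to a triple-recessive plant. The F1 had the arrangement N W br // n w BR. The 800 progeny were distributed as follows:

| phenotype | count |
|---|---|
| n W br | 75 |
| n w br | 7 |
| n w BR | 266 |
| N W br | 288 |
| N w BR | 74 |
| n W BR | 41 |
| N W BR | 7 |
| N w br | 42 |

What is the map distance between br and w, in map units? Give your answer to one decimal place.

The two rarest classes, N W BR and n w br, are the double crossovers. Comparing them with the parentals, only the br allele has switched, so br is the middle locus and the order is w – br – n.
Crossovers in the w–br interval produce the single-crossover classes N w br and n W BR (42 + 41 = 83) plus the double crossovers (14).
RF(w–br) = (83 + 14) / 800 = 97/800 = 0.1212 → 12.1 map units.

12.1 map units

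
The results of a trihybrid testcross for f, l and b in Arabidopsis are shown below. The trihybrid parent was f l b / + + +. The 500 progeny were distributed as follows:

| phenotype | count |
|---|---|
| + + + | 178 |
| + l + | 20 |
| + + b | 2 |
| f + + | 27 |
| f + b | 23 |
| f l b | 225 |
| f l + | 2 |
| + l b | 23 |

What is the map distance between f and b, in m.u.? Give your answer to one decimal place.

The two rarest classes, f l + and + + b, are the double crossovers. Comparing them with the parentals, only the b allele has switched, so b is the middle locus and the order is f – b – l.
Crossovers in the f–b interval produce the single-crossover classes + l b and f + + (23 + 27 = 50) plus the double crossovers (4).
RF(f–b) = (50 + 4) / 500 = 54/500 = 0.1080 → 10.8 m.u.

10.8 m.u.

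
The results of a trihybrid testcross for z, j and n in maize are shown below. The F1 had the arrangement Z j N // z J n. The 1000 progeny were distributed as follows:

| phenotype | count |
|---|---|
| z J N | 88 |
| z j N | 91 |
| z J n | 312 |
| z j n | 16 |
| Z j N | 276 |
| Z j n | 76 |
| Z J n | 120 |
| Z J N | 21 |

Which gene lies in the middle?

j

The two rarest classes, Z J N and z j n, are the double crossovers. Comparing them with the parentals, only the j allele has switched, so j is the middle locus and the order is n – j – z.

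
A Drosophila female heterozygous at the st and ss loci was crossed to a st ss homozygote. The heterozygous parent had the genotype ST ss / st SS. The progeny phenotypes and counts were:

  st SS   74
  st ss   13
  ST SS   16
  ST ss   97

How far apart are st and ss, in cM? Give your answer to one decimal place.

The recombinant classes are ST SS and st ss: 16 + 13 = 29.
Recombination frequency = 29/200 = 0.1450 ≈ 14.5%, i.e. 14.5 cM.

14.5 cM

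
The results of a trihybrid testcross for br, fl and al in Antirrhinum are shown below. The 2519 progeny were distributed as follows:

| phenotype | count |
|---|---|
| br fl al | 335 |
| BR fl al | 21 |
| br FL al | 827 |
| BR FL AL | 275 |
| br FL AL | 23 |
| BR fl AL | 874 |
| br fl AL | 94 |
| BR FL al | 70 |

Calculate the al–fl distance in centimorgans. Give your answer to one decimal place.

26.0 centimorgans

The two most frequent reciprocal classes, br FL al and BR fl AL, are the parental types, so the F1 was br FL al / BR fl AL.
The two rarest classes, br FL AL and BR fl al, are the double crossovers. Comparing them with the parentals, only the al allele has switched, so al is the middle locus and the order is br – al – fl.
Crossovers in the al–fl interval produce the single-crossover classes br fl al and BR FL AL (335 + 275 = 610) plus the double crossovers (44).
RF(al–fl) = (610 + 44) / 2519 = 654/2519 = 0.2596 → 26.0 centimorgans.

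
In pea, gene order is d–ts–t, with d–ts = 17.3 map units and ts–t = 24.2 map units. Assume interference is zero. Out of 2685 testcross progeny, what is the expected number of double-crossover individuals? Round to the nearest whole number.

112

Map distances give recombination frequencies of 0.173 and 0.242 for the two intervals.
With no interference, expected double-crossover frequency = 0.173 × 0.242 = 0.04187.
Expected number = 0.04187 × 2685 = 112.41 ≈ 112.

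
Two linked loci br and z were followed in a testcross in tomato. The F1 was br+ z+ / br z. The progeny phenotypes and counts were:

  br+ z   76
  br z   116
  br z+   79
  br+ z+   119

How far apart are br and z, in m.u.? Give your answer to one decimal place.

39.7 m.u.

The recombinant classes are br+ z and br z+: 76 + 79 = 155.
Recombination frequency = 155/390 = 0.3974 ≈ 39.7%, i.e. 39.7 m.u.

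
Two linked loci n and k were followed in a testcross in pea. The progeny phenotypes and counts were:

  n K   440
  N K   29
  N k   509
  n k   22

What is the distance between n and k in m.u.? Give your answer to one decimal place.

The two most frequent classes, N k (509) and n K (440), are the parental types, so the F1 was N k / n K.
The recombinant classes are N K and n k: 29 + 22 = 51.
Recombination frequency = 51/1000 = 0.0510 ≈ 5.1%, i.e. 5.1 m.u.

5.1 m.u.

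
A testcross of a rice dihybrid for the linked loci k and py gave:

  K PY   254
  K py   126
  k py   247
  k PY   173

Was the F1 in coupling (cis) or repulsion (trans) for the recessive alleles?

The two most frequent classes are K PY (254) and k py (247); these are the parental (non-recombinant) types.
So the F1 carried K PY on one chromosome and k py on the other — the recessive alleles are on the same chromosome (cis / coupling).

cis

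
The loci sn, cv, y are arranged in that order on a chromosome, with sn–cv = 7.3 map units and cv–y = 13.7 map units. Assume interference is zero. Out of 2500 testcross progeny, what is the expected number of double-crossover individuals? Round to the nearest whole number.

Map distances give recombination frequencies of 0.073 and 0.137 for the two intervals.
With no interference, expected double-crossover frequency = 0.073 × 0.137 = 0.01000.
Expected number = 0.01000 × 2500 = 25.00 ≈ 25.

25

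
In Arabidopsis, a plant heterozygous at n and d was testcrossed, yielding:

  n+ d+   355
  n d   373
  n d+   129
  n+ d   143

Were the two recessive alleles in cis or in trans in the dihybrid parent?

cis

The two most frequent classes are n+ d+ (355) and n d (373); these are the parental (non-recombinant) types.
So the F1 carried n+ d+ on one chromosome and n d on the other — the recessive alleles are on the same chromosome (cis / coupling).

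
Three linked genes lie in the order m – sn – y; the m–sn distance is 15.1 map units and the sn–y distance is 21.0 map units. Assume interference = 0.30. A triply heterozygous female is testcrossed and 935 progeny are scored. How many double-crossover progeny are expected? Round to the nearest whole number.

Map distances give recombination frequencies of 0.151 and 0.210 for the two intervals.
With interference 0.30 (so coincidence = 0.70), expected double-crossover frequency = 0.151 × 0.210 × 0.70 = 0.02220.
Expected number = 0.02220 × 935 = 20.75 ≈ 21.

21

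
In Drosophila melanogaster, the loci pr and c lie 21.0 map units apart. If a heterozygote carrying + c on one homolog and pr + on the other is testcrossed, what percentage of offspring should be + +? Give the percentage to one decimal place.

A map distance of 21.0 map units corresponds to a recombination frequency of 0.210.
The F1 is + c / pr +, so + + is a recombinant gamete class with expected frequency r/2 = 0.210/2 = 0.1050.
That is 0.1050 = 10.5% of the progeny.

10.5%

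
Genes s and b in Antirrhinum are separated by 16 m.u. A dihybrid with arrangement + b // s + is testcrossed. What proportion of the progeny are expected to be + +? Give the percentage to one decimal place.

A map distance of 16 m.u. corresponds to a recombination frequency of 0.160.
The F1 is + b / s +, so + + is a recombinant gamete class with expected frequency r/2 = 0.160/2 = 0.0800.
That is 0.0800 = 8.0% of the progeny.

8.0%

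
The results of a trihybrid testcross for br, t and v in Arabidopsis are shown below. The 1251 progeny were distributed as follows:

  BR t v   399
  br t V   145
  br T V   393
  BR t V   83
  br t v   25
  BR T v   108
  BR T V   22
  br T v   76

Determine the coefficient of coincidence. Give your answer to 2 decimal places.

The two most frequent reciprocal classes, BR t v and br T V, are the parental types, so the F1 was BR t v / br T V.
The two rarest classes, br t v and BR T V, are the double crossovers. Comparing them with the parentals, only the br allele has switched, so br is the middle locus and the order is t – br – v.
t–br: (253 + 47)/1251 = 0.2398; br–v: (159 + 47)/1251 = 0.1647.
Expected DCO frequency = 0.2398 × 0.1647 ≈ 0.03950; observed = 47/1251 ≈ 0.03757.
Coefficient of coincidence = 0.03757/0.03950 ≈ 0.95.

0.95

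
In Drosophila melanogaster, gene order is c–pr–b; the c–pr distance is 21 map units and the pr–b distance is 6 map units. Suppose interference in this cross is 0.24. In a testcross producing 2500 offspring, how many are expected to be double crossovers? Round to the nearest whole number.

Map distances give recombination frequencies of 0.210 and 0.060 for the two intervals.
With interference 0.24 (so coincidence = 0.76), expected double-crossover frequency = 0.210 × 0.060 × 0.76 = 0.00958.
Expected number = 0.00958 × 2500 = 23.94 ≈ 24.

24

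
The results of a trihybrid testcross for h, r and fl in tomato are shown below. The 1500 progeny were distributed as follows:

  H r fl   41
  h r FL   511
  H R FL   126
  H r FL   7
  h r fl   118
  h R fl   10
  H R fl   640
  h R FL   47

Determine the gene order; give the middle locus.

The two most frequent reciprocal classes, H R fl and h r FL, are the parental types, so the F1 was H R fl / h r FL.
The two rarest classes, h R fl and H r FL, are the double crossovers. Comparing them with the parentals, only the h allele has switched, so h is the middle locus and the order is fl – h – r.

h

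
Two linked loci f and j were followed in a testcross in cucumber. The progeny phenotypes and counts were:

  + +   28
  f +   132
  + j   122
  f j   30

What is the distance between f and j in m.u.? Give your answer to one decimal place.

18.6 m.u.

The two most frequent classes, + j (122) and f + (132), are the parental types, so the F1 was + j / f +.
The recombinant classes are + + and f j: 28 + 30 = 58.
Recombination frequency = 58/312 = 0.1859 ≈ 18.6%, i.e. 18.6 m.u.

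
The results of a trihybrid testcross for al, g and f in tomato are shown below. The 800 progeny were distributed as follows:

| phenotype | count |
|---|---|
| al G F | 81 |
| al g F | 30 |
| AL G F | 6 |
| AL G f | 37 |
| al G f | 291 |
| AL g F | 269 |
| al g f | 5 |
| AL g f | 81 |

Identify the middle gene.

The two most frequent reciprocal classes, al G f and AL g F, are the parental types, so the F1 was al G f / AL g F.
The two rarest classes, al g f and AL G F, are the double crossovers. Comparing them with the parentals, only the g allele has switched, so g is the middle locus and the order is al – g – f.

g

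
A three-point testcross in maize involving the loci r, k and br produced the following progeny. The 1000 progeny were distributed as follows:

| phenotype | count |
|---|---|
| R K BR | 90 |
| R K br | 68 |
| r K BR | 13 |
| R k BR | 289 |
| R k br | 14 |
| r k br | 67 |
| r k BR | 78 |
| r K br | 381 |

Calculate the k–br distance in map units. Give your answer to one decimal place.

18.4 map units

The two most frequent reciprocal classes, r K br and R k BR, are the parental types, so the F1 was r K br / R k BR.
The two rarest classes, r K BR and R k br, are the double crossovers. Comparing them with the parentals, only the br allele has switched, so br is the middle locus and the order is k – br – r.
Crossovers in the k–br interval produce the single-crossover classes r k br and R K BR (67 + 90 = 157) plus the double crossovers (27).
RF(k–br) = (157 + 27) / 1000 = 184/1000 = 0.1840 → 18.4 map units.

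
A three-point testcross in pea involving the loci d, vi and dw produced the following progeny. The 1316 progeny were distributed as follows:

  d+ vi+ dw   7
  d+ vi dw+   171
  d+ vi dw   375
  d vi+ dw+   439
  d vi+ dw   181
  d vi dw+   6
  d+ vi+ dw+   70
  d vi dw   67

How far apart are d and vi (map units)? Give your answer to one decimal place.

The two most frequent reciprocal classes, d vi+ dw+ and d+ vi dw, are the parental types, so the F1 was d vi+ dw+ / d+ vi dw.
The two rarest classes, d vi dw+ and d+ vi+ dw, are the double crossovers. Comparing them with the parentals, only the vi allele has switched, so vi is the middle locus and the order is d – vi – dw.
Crossovers in the d–vi interval produce the single-crossover classes d+ vi+ dw+ and d vi dw (70 + 67 = 137) plus the double crossovers (13).
RF(d–vi) = (137 + 13) / 1316 = 150/1316 = 0.1140 → 11.4 map units.

11.4 map units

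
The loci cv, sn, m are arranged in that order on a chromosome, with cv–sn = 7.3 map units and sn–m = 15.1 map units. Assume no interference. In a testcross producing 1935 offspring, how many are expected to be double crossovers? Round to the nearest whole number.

Map distances give recombination frequencies of 0.073 and 0.151 for the two intervals.
With no interference, expected double-crossover frequency = 0.073 × 0.151 = 0.01102.
Expected number = 0.01102 × 1935 = 21.33 ≈ 21.

21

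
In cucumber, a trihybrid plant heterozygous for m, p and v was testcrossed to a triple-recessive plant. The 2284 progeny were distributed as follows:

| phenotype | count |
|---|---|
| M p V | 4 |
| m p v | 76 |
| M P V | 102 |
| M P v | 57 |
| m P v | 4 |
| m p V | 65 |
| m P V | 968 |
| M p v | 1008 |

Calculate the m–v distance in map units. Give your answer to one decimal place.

The two most frequent reciprocal classes, M p v and m P V, are the parental types, so the F1 was M p v / m P V.
The two rarest classes, M p V and m P v, are the double crossovers. Comparing them with the parentals, only the v allele has switched, so v is the middle locus and the order is m – v – p.
Crossovers in the m–v interval produce the single-crossover classes m p v and M P V (76 + 102 = 178) plus the double crossovers (8).
RF(m–v) = (178 + 8) / 2284 = 186/2284 = 0.0814 → 8.1 map units.

8.1 map units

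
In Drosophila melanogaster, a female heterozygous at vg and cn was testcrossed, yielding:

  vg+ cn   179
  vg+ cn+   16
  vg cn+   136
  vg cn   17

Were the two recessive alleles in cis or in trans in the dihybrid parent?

trans

The two most frequent classes are vg+ cn (179) and vg cn+ (136); these are the parental (non-recombinant) types.
So the F1 carried vg+ cn on one chromosome and vg cn+ on the other — the recessive alleles are on opposite chromosomes (trans / repulsion).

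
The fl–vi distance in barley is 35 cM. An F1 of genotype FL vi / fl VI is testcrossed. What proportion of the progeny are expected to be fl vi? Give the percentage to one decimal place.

17.5%

A map distance of 35 cM corresponds to a recombination frequency of 0.350.
The F1 is FL vi / fl VI, so fl vi is a recombinant gamete class with expected frequency r/2 = 0.350/2 = 0.1750.
That is 0.1750 = 17.5% of the progeny.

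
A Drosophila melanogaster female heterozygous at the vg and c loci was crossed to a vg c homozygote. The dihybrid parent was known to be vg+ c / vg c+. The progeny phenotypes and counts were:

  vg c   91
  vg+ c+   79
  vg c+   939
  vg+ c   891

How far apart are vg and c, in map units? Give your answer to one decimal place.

8.5 map units

The recombinant classes are vg+ c+ and vg c: 79 + 91 = 170.
Recombination frequency = 170/2000 = 0.0850 ≈ 8.5%, i.e. 8.5 map units.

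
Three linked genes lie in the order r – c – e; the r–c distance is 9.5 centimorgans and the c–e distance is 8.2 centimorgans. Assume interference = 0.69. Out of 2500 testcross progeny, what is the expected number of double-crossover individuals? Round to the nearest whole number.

Map distances give recombination frequencies of 0.095 and 0.082 for the two intervals.
With interference 0.69 (so coincidence = 0.31), expected double-crossover frequency = 0.095 × 0.082 × 0.31 = 0.00241.
Expected number = 0.00241 × 2500 = 6.04 ≈ 6.

6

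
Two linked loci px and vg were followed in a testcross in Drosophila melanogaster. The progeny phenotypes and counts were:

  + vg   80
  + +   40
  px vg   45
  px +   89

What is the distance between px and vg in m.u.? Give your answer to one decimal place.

The two most frequent classes, + vg (80) and px + (89), are the parental types, so the F1 was + vg / px +.
The recombinant classes are + + and px vg: 40 + 45 = 85.
Recombination frequency = 85/254 = 0.3346 ≈ 33.5%, i.e. 33.5 m.u.

33.5 m.u.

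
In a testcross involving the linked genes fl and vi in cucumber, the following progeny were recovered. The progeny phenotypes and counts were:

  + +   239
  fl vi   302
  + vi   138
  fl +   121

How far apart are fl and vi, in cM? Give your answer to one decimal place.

The two most frequent classes, + + (239) and fl vi (302), are the parental types, so the F1 was + + / fl vi.
The recombinant classes are + vi and fl +: 138 + 121 = 259.
Recombination frequency = 259/800 = 0.3237 ≈ 32.4%, i.e. 32.4 cM.

32.4 cM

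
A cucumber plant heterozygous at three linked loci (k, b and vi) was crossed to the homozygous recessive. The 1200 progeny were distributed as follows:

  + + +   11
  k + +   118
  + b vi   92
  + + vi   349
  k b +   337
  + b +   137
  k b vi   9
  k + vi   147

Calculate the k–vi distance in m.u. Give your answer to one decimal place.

The two most frequent reciprocal classes, k b + and + + vi, are the parental types, so the F1 was k b + / + + vi.
The two rarest classes, k b vi and + + +, are the double crossovers. Comparing them with the parentals, only the vi allele has switched, so vi is the middle locus and the order is k – vi – b.
Crossovers in the k–vi interval produce the single-crossover classes + b + and k + vi (137 + 147 = 284) plus the double crossovers (20).
RF(k–vi) = (284 + 20) / 1200 = 304/1200 = 0.2533 → 25.3 m.u.

25.3 m.u.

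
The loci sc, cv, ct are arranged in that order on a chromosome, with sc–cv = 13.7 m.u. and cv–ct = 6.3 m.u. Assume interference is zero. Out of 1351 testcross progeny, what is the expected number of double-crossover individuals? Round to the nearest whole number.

12

Map distances give recombination frequencies of 0.137 and 0.063 for the two intervals.
With no interference, expected double-crossover frequency = 0.137 × 0.063 = 0.00863.
Expected number = 0.00863 × 1351 = 11.66 ≈ 12.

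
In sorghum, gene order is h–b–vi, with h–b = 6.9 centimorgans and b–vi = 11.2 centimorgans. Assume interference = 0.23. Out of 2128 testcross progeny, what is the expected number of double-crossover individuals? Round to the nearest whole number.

Map distances give recombination frequencies of 0.069 and 0.112 for the two intervals.
With interference 0.23 (so coincidence = 0.77), expected double-crossover frequency = 0.069 × 0.112 × 0.77 = 0.00595.
Expected number = 0.00595 × 2128 = 12.66 ≈ 13.

13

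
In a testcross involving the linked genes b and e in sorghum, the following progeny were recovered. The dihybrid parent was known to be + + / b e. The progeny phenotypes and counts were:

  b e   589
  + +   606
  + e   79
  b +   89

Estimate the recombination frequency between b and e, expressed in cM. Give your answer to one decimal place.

12.3 cM

The recombinant classes are + e and b +: 79 + 89 = 168.
Recombination frequency = 168/1363 = 0.1233 ≈ 12.3%, i.e. 12.3 cM.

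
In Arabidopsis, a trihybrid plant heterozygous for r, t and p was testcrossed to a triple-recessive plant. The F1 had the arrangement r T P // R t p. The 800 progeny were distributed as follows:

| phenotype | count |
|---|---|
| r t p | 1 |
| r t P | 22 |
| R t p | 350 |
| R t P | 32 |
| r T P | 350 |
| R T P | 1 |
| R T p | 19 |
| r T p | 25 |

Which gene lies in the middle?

The two rarest classes, R T P and r t p, are the double crossovers. Comparing them with the parentals, only the r allele has switched, so r is the middle locus and the order is p – r – t.

r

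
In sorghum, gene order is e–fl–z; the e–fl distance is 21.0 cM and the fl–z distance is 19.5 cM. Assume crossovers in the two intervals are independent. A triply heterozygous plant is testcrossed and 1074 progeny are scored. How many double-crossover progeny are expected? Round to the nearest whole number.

44

Map distances give recombination frequencies of 0.210 and 0.195 for the two intervals.
With no interference, expected double-crossover frequency = 0.210 × 0.195 = 0.04095.
Expected number = 0.04095 × 1074 = 43.98 ≈ 44.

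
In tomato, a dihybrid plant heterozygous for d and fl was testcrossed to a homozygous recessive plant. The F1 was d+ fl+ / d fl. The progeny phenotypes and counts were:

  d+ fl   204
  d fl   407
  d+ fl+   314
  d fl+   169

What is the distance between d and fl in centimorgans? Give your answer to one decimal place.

The recombinant classes are d+ fl and d fl+: 204 + 169 = 373.
Recombination frequency = 373/1094 = 0.3410 ≈ 34.1%, i.e. 34.1 centimorgans.

34.1 centimorgans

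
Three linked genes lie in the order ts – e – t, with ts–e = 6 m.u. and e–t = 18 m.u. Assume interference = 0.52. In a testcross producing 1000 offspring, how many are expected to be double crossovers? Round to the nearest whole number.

Map distances give recombination frequencies of 0.060 and 0.180 for the two intervals.
With interference 0.52 (so coincidence = 0.48), expected double-crossover frequency = 0.060 × 0.180 × 0.48 = 0.00518.
Expected number = 0.00518 × 1000 = 5.18 ≈ 5.

5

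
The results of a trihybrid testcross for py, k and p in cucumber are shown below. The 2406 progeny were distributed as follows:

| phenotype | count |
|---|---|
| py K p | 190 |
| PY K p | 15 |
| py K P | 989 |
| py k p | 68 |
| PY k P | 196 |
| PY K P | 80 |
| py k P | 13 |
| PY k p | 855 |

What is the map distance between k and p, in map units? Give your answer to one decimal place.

The two most frequent reciprocal classes, PY k p and py K P, are the parental types, so the F1 was PY k p / py K P.
The two rarest classes, PY K p and py k P, are the double crossovers. Comparing them with the parentals, only the k allele has switched, so k is the middle locus and the order is py – k – p.
Crossovers in the k–p interval produce the single-crossover classes PY k P and py K p (196 + 190 = 386) plus the double crossovers (28).
RF(k–p) = (386 + 28) / 2406 = 414/2406 = 0.1721 → 17.2 map units.

17.2 map units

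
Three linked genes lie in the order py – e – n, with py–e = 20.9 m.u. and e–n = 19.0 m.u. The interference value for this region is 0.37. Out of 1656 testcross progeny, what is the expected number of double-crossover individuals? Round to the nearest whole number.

Map distances give recombination frequencies of 0.209 and 0.190 for the two intervals.
With interference 0.37 (so coincidence = 0.63), expected double-crossover frequency = 0.209 × 0.190 × 0.63 = 0.02502.
Expected number = 0.02502 × 1656 = 41.43 ≈ 41.

41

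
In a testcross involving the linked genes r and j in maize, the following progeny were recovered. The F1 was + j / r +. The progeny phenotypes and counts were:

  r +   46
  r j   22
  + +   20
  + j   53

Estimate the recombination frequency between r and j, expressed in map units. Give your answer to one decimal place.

29.8 map units

The recombinant classes are + + and r j: 20 + 22 = 42.
Recombination frequency = 42/141 = 0.2979 ≈ 29.8%, i.e. 29.8 map units.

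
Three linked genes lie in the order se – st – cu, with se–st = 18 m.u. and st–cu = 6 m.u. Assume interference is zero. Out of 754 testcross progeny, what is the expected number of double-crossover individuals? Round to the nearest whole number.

8

Map distances give recombination frequencies of 0.180 and 0.060 for the two intervals.
With no interference, expected double-crossover frequency = 0.180 × 0.060 = 0.01080.
Expected number = 0.01080 × 754 = 8.14 ≈ 8.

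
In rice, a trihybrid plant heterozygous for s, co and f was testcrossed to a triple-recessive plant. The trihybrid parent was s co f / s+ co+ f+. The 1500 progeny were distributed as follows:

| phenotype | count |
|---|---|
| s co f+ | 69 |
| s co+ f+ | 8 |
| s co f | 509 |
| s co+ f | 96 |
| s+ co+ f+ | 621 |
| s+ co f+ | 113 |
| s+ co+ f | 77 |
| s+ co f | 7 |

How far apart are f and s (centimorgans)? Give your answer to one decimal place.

The two rarest classes, s+ co f and s co+ f+, are the double crossovers. Comparing them with the parentals, only the s allele has switched, so s is the middle locus and the order is co – s – f.
Crossovers in the s–f interval produce the single-crossover classes s co f+ and s+ co+ f (69 + 77 = 146) plus the double crossovers (15).
RF(s–f) = (146 + 15) / 1500 = 161/1500 = 0.1073 → 10.7 centimorgans.

10.7 centimorgans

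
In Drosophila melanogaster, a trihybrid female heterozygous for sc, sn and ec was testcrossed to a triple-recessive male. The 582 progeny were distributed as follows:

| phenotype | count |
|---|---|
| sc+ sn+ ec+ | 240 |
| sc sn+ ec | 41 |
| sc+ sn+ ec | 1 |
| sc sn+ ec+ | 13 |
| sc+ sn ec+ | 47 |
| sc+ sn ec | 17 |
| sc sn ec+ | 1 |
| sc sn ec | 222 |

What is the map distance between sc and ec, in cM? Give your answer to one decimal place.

The two most frequent reciprocal classes, sc+ sn+ ec+ and sc sn ec, are the parental types, so the F1 was sc+ sn+ ec+ / sc sn ec.
The two rarest classes, sc+ sn+ ec and sc sn ec+, are the double crossovers. Comparing them with the parentals, only the ec allele has switched, so ec is the middle locus and the order is sn – ec – sc.
Crossovers in the ec–sc interval produce the single-crossover classes sc sn+ ec+ and sc+ sn ec (13 + 17 = 30) plus the double crossovers (2).
RF(ec–sc) = (30 + 2) / 582 = 32/582 = 0.0550 → 5.5 cM.

5.5 cM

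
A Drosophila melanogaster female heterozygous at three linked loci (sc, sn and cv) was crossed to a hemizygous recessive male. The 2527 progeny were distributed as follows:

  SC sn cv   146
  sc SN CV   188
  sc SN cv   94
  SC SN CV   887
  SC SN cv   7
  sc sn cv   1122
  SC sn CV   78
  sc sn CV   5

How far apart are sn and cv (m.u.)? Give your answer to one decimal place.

7.3 m.u.

The two most frequent reciprocal classes, SC SN CV and sc sn cv, are the parental types, so the F1 was SC SN CV / sc sn cv.
The two rarest classes, SC SN cv and sc sn CV, are the double crossovers. Comparing them with the parentals, only the cv allele has switched, so cv is the middle locus and the order is sn – cv – sc.
Crossovers in the sn–cv interval produce the single-crossover classes SC sn CV and sc SN cv (78 + 94 = 172) plus the double crossovers (12).
RF(sn–cv) = (172 + 12) / 2527 = 184/2527 = 0.0728 → 7.3 m.u.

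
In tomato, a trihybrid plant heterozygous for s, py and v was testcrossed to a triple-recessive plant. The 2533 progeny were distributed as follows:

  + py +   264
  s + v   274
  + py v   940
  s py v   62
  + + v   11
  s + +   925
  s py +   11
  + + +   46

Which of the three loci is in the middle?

The two most frequent reciprocal classes, s + + and + py v, are the parental types, so the F1 was s + + / + py v.
The two rarest classes, s py + and + + v, are the double crossovers. Comparing them with the parentals, only the py allele has switched, so py is the middle locus and the order is v – py – s.

py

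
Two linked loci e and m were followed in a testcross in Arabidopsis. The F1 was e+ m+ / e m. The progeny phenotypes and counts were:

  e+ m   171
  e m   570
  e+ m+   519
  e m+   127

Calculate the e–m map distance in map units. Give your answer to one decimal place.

21.5 map units

The recombinant classes are e+ m and e m+: 171 + 127 = 298.
Recombination frequency = 298/1387 = 0.2149 ≈ 21.5%, i.e. 21.5 map units.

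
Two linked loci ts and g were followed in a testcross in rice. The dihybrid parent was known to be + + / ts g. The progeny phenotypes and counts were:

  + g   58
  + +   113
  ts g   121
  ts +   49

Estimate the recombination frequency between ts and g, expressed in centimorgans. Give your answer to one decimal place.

31.4 centimorgans

The recombinant classes are + g and ts +: 58 + 49 = 107.
Recombination frequency = 107/341 = 0.3138 ≈ 31.4%, i.e. 31.4 centimorgans.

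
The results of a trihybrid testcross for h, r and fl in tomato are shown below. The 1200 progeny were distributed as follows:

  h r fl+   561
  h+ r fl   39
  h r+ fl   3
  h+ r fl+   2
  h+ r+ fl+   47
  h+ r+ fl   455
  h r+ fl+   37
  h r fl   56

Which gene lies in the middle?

h

The two most frequent reciprocal classes, h+ r+ fl and h r fl+, are the parental types, so the F1 was h+ r+ fl / h r fl+.
The two rarest classes, h r+ fl and h+ r fl+, are the double crossovers. Comparing them with the parentals, only the h allele has switched, so h is the middle locus and the order is r – h – fl.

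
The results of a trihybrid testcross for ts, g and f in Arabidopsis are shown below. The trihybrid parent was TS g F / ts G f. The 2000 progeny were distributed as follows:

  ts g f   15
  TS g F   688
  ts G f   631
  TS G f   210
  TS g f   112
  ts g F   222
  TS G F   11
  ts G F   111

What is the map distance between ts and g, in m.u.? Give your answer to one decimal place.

22.9 m.u.

The two rarest classes, TS G F and ts g f, are the double crossovers. Comparing them with the parentals, only the g allele has switched, so g is the middle locus and the order is f – g – ts.
Crossovers in the g–ts interval produce the single-crossover classes ts g F and TS G f (222 + 210 = 432) plus the double crossovers (26).
RF(g–ts) = (432 + 26) / 2000 = 458/2000 = 0.2290 → 22.9 m.u.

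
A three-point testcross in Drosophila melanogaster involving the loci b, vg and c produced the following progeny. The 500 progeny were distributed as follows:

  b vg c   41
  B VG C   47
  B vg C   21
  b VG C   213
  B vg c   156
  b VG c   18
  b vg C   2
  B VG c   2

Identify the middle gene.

The two most frequent reciprocal classes, B vg c and b VG C, are the parental types, so the F1 was B vg c / b VG C.
The two rarest classes, B VG c and b vg C, are the double crossovers. Comparing them with the parentals, only the vg allele has switched, so vg is the middle locus and the order is b – vg – c.

vg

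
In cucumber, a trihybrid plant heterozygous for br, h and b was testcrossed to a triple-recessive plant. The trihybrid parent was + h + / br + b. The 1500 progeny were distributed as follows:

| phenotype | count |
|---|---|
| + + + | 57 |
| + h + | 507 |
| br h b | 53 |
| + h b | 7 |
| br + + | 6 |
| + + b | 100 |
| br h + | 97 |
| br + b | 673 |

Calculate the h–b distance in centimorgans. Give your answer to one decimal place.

The two rarest classes, + h b and br + +, are the double crossovers. Comparing them with the parentals, only the b allele has switched, so b is the middle locus and the order is h – b – br.
Crossovers in the h–b interval produce the single-crossover classes + + + and br h b (57 + 53 = 110) plus the double crossovers (13).
RF(h–b) = (110 + 13) / 1500 = 123/1500 = 0.0820 → 8.2 centimorgans.

8.2 centimorgans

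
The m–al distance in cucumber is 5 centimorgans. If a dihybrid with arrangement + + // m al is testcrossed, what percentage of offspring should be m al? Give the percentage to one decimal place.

A map distance of 5 centimorgans corresponds to a recombination frequency of 0.050.
The F1 is + + / m al, so m al is a parental gamete class with expected frequency (1 − r)/2 = 0.950/2 = 0.4750.
That is 0.4750 = 47.5% of the progeny.

47.5%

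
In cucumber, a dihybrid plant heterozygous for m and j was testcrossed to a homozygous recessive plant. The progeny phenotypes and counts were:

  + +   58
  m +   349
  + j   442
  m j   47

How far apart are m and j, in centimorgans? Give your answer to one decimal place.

11.7 centimorgans

The two most frequent classes, + j (442) and m + (349), are the parental types, so the F1 was + j / m +.
The recombinant classes are + + and m j: 58 + 47 = 105.
Recombination frequency = 105/896 = 0.1172 ≈ 11.7%, i.e. 11.7 centimorgans.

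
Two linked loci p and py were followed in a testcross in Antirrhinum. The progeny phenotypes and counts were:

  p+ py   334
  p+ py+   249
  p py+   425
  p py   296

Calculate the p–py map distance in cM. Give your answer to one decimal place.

The two most frequent classes, p+ py (334) and p py+ (425), are the parental types, so the F1 was p+ py / p py+.
The recombinant classes are p+ py+ and p py: 249 + 296 = 545.
Recombination frequency = 545/1304 = 0.4179 ≈ 41.8%, i.e. 41.8 cM.

41.8 cM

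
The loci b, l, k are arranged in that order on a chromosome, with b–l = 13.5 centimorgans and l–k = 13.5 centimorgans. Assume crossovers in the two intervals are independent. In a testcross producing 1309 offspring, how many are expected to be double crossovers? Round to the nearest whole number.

24

Map distances give recombination frequencies of 0.135 and 0.135 for the two intervals.
With no interference, expected double-crossover frequency = 0.135 × 0.135 = 0.01823.
Expected number = 0.01823 × 1309 = 23.86 ≈ 24.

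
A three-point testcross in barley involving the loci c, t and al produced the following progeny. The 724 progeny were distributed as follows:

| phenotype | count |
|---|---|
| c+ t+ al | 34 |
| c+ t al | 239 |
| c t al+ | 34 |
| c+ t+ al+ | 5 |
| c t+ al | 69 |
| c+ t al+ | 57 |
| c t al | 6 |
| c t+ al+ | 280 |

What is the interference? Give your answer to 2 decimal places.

0.26

The two most frequent reciprocal classes, c t+ al+ and c+ t al, are the parental types, so the F1 was c t+ al+ / c+ t al.
The two rarest classes, c+ t+ al+ and c t al, are the double crossovers. Comparing them with the parentals, only the c allele has switched, so c is the middle locus and the order is t – c – al.
t–c: (68 + 11)/724 = 0.1091; c–al: (126 + 11)/724 = 0.1892.
Expected DCO frequency = 0.1091 × 0.1892 ≈ 0.02064; observed = 11/724 ≈ 0.01519.
Coefficient of coincidence = 0.01519/0.02064 ≈ 0.74; interference = 1 − 0.74 = 0.26.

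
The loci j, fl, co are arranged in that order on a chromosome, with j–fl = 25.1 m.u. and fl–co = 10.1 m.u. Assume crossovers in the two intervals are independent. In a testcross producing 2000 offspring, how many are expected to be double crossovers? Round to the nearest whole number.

Map distances give recombination frequencies of 0.251 and 0.101 for the two intervals.
With no interference, expected double-crossover frequency = 0.251 × 0.101 = 0.02535.
Expected number = 0.02535 × 2000 = 50.70 ≈ 51.

51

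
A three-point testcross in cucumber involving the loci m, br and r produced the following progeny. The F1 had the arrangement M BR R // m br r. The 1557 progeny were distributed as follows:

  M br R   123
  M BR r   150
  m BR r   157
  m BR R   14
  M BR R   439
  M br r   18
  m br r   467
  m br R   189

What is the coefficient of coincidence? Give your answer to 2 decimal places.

0.43

The two rarest classes, m BR R and M br r, are the double crossovers. Comparing them with the parentals, only the m allele has switched, so m is the middle locus and the order is br – m – r.
br–m: (280 + 32)/1557 = 0.2004; m–r: (339 + 32)/1557 = 0.2383.
Expected DCO frequency = 0.2004 × 0.2383 ≈ 0.04776; observed = 32/1557 ≈ 0.02055.
Coefficient of coincidence = 0.02055/0.04776 ≈ 0.43.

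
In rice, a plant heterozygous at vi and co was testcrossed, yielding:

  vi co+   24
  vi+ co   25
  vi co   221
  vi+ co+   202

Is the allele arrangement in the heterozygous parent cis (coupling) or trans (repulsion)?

cis

The two most frequent classes are vi+ co+ (202) and vi co (221); these are the parental (non-recombinant) types.
So the F1 carried vi+ co+ on one chromosome and vi co on the other — the recessive alleles are on the same chromosome (cis / coupling).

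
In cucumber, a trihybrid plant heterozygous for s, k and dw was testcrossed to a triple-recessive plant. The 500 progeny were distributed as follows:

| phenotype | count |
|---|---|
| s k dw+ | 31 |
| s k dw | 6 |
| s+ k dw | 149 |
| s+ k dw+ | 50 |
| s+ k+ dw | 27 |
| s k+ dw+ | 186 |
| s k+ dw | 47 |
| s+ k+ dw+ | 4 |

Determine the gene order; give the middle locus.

The two most frequent reciprocal classes, s+ k dw and s k+ dw+, are the parental types, so the F1 was s+ k dw / s k+ dw+.
The two rarest classes, s k dw and s+ k+ dw+, are the double crossovers. Comparing them with the parentals, only the s allele has switched, so s is the middle locus and the order is k – s – dw.

s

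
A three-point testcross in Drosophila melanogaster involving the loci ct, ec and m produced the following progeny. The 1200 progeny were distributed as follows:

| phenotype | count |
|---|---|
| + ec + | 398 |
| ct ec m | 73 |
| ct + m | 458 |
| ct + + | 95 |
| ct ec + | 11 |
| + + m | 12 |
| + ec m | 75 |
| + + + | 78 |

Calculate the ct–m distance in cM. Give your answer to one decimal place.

The two most frequent reciprocal classes, + ec + and ct + m, are the parental types, so the F1 was + ec + / ct + m.
The two rarest classes, ct ec + and + + m, are the double crossovers. Comparing them with the parentals, only the ct allele has switched, so ct is the middle locus and the order is m – ct – ec.
Crossovers in the m–ct interval produce the single-crossover classes + ec m and ct + + (75 + 95 = 170) plus the double crossovers (23).
RF(m–ct) = (170 + 23) / 1200 = 193/1200 = 0.1608 → 16.1 cM.

16.1 cM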